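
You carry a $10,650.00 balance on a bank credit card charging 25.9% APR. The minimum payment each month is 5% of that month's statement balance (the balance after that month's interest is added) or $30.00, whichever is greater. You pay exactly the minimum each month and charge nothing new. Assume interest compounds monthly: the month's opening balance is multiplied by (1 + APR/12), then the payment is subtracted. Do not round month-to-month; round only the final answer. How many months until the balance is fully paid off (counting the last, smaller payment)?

123 months

Monthly rate r = 25.9%/12 = 2.15833% = 0.0215833.
While 5% of the post-interest balance exceeds $30.00, each month B ← (B·(1+r))·(1 − 0.05), i.e. B shrinks by the factor (1+r)·0.95 = 0.9705.
This holds for months 1–97. Entering month 98 the balance is $583.58; 5% of the post-interest balance is now below $30.00, so the flat $30.00 minimum applies from here.
From month 98 a fixed $30.00 at rate r clears $583.58 in 26 more payments. Total: 97 + 26 = 123 months.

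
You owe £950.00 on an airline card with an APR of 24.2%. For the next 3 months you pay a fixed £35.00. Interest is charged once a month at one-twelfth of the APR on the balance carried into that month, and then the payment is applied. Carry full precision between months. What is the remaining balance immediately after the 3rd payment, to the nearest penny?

Monthly rate r = 24.2%/12 = 2.01667% = 0.0201667.
Each month: B ← B·(1+r) − £35.00.
Month 1: interest £19.16; balance after payment £934.16.
Month 2: interest £18.84; balance after payment £918.00.
Month 3: interest £18.51; balance after payment £901.51.

£901.51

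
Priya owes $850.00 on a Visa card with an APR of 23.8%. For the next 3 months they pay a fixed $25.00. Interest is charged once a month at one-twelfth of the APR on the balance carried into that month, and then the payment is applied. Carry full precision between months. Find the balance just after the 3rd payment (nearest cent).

Monthly rate r = 23.8%/12 = 1.98333% = 0.0198333.
Each month: B ← B·(1+r) − $25.00.
Month 1: interest $16.86; balance after payment $841.86.
Month 2: interest $16.70; balance after payment $833.56.
Month 3: interest $16.53; balance after payment $825.09.

$825.09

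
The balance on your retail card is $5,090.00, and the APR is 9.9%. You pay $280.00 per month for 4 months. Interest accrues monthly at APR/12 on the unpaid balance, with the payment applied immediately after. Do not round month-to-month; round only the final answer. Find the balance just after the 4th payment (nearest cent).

$4,126.12

Monthly rate r = 9.9%/12 = 0.825% = 0.00825.
Each month: B ← B·(1+r) − $280.00.
Month 1: interest $41.99; balance after payment $4,851.99.
Month 2: interest $40.03; balance after payment $4,612.02.
Month 3: interest $38.05; balance after payment $4,370.07.
Month 4: interest $36.05; balance after payment $4,126.12.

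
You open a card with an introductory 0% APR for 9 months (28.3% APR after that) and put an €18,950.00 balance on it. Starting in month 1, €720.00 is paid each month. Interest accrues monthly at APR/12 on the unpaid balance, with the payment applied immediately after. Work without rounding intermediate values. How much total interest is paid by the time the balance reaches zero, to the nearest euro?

Promo months 1–9 at r₀ = 0%/12 = 0; months 10+ at r₁ = 28.3%/12 = 0.0235833.
After month 9 (no interest yet): B = €18,950.00 − 9·€720.00 = €12,470.00.
Then at r₁ with €720.00/mo: n₂ = −ln(1 − r₁·B/P)/ln(1+r₁) ≈ 22.52 → 23 more payments.
Total paid = 31·€720.00 + €378.92 = €22,698.92; interest = €22,698.92 − €18,950.00 = €3,748.92.

€3,749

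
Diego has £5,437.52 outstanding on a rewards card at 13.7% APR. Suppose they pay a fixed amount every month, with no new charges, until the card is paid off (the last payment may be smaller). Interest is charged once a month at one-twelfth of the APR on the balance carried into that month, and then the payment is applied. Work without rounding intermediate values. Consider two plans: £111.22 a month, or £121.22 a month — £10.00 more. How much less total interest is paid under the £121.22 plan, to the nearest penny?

Monthly rate r = 13.7%/12 = 1.14167% = 0.0114167.
At £111.22/mo: n = ⌈−ln(1 − rB₀/P)/ln(1+r)⌉ = 72 payments (last £105.96); total interest = total paid − £5,437.52 = £2,565.06.
At £121.22/mo: 64 payments (last £26.78); total interest £2,226.12.
Interest saved = £2,565.06 − £2,226.12 = £338.94.

£338.94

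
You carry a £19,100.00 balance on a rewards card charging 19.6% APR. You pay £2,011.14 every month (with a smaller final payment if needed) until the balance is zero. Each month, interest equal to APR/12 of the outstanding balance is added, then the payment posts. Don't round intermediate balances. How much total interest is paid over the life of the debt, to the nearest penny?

£1,827.91

Monthly rate r = 19.6%/12 = 1.63333% = 0.0163333.
Payoff takes n = ⌈−ln(1 − rB₀/P)/ln(1+r)⌉ = ⌈10.404⌉ = 11 payments; the last is £816.51.
Total paid = 10·£2,011.14 + £816.51 = £20,927.91.
Total interest = total paid − principal = £20,927.91 − £19,100.00 = £1,827.91.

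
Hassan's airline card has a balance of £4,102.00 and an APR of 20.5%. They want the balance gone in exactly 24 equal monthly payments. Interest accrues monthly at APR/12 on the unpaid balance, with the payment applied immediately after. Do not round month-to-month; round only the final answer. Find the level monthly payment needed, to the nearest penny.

£209.78

Monthly rate r = 20.5%/12 = 1.70833% = 0.0170833.
Level-payment amortization: P = B₀·r / (1 − (1+r)^(−n)) = 4102.00·0.0170833 / (1 − 1.01708^(−24)).
Denominator 1 − (1+r)^(−24) = 0.334047743.
P = 70.0758 / 0.334047743 ≈ 209.78.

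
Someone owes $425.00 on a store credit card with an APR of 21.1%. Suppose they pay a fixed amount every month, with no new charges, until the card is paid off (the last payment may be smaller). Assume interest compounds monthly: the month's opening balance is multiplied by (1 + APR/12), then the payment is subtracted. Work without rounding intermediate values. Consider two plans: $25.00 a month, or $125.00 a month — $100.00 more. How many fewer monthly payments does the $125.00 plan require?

Monthly rate r = 21.1%/12 = 1.75833% = 0.0175833.
At $25.00/mo: n = ⌈−ln(1 − rB₀/P)/ln(1+r)⌉ = 21 payments (last $9.40); total interest = total paid − $425.00 = $84.40.
At $125.00/mo: 4 payments (last $67.35); total interest $17.35.
Payments saved = 21 − 4 = 17.

17 fewer payments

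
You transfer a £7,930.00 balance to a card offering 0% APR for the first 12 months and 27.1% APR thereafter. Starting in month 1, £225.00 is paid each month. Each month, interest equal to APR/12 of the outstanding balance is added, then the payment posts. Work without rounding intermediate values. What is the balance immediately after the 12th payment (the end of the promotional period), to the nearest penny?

Promo months 1–12 at r₀ = 0%/12 = 0; months 13+ at r₁ = 27.1%/12 = 0.0225833.
After month 12 (no interest yet): B = £7,930.00 − 12·£225.00 = £5,230.00.

£5,230.00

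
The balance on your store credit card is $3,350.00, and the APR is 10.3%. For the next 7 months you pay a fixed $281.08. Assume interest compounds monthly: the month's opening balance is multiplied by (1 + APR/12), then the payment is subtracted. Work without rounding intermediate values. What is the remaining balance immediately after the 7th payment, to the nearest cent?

$1,537.58

Monthly rate r = 10.3%/12 = 0.858333% = 0.00858333.
Each month: B ← B·(1+r) − $281.08.
Month 1: interest $28.75; balance after payment $3,097.67.
Month 2: interest $26.59; balance after payment $2,843.18.
Month 3: interest $24.40; balance after payment $2,586.51.
Month 4: interest $22.20; balance after payment $2,327.63.
Month 5: interest $19.98; balance after payment $2,066.53.
Month 6: interest $17.74; balance after payment $1,803.18.
Month 7: interest $15.48; balance after payment $1,537.58.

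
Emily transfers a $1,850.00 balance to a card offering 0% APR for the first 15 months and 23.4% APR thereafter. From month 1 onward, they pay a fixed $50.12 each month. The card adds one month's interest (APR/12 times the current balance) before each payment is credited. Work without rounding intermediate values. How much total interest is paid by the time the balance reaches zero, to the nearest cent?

$348.30

Promo months 1–15 at r₀ = 0%/12 = 0; months 16+ at r₁ = 23.4%/12 = 0.0195.
After month 15 (no interest yet): B = $1,850.00 − 15·$50.12 = $1,098.20.
Then at r₁ with $50.12/mo: n₂ = −ln(1 − r₁·B/P)/ln(1+r₁) ≈ 28.86 → 29 more payments.
Total paid = 43·$50.12 + $43.14 = $2,198.30; interest = $2,198.30 − $1,850.00 = $348.30.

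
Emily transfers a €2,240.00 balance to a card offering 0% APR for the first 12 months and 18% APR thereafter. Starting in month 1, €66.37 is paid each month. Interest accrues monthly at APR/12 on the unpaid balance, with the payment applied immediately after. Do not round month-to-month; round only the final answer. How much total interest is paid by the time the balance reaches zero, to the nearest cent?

Promo months 1–12 at r₀ = 0%/12 = 0; months 13+ at r₁ = 18%/12 = 0.015.
After month 12 (no interest yet): B = €2,240.00 − 12·€66.37 = €1,443.56.
Then at r₁ with €66.37/mo: n₂ = −ln(1 − r₁·B/P)/ln(1+r₁) ≈ 26.52 → 27 more payments.
Total paid = 38·€66.37 + €34.88 = €2,556.94; interest = €2,556.94 − €2,240.00 = €316.94.

€316.94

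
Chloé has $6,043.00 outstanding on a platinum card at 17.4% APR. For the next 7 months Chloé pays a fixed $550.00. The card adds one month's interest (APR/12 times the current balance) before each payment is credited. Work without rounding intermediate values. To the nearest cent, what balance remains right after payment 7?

$2,662.12

Monthly rate r = 17.4%/12 = 1.45% = 0.0145.
Each month: B ← B·(1+r) − $550.00.
Month 1: interest $87.62; balance after payment $5,580.62.
Month 2: interest $80.92; balance after payment $5,111.54.
Month 3: interest $74.12; balance after payment $4,635.66.
Month 4: interest $67.22; balance after payment $4,152.88.
Month 5: interest $60.22; balance after payment $3,663.09.
Month 6: interest $53.11; balance after payment $3,166.21.
Month 7: interest $45.91; balance after payment $2,662.12.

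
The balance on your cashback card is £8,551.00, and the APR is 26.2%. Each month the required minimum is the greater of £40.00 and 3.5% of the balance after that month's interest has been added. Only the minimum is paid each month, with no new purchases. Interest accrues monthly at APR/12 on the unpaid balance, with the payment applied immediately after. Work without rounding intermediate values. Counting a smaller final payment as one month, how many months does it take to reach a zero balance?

Monthly rate r = 26.2%/12 = 2.18333% = 0.0218333.
While 3.5% of the post-interest balance exceeds £40.00, each month B ← (B·(1+r))·(1 − 0.035), i.e. B shrinks by the factor (1+r)·0.965 = 0.98607.
This holds for months 1–145. Entering month 146 the balance is £1,118.37; 3.5% of the post-interest balance is now below £40.00, so the flat £40.00 minimum applies from here.
From month 146 a fixed £40.00 at rate r clears £1,118.37 in 44 more payments. Total: 145 + 44 = 189 months.

189 months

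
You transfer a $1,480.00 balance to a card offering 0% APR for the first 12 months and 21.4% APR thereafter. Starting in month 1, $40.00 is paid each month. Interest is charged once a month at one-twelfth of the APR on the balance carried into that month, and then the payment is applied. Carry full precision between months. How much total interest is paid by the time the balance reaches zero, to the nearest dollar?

Promo months 1–12 at r₀ = 0%/12 = 0; months 13+ at r₁ = 21.4%/12 = 0.0178333.
After month 12 (no interest yet): B = $1,480.00 − 12·$40.00 = $1,000.00.
Then at r₁ with $40.00/mo: n₂ = −ln(1 − r₁·B/P)/ln(1+r₁) ≈ 33.39 → 34 more payments.
Total paid = 45·$40.00 + $15.87 = $1,815.87; interest = $1,815.87 − $1,480.00 = $335.87.

$336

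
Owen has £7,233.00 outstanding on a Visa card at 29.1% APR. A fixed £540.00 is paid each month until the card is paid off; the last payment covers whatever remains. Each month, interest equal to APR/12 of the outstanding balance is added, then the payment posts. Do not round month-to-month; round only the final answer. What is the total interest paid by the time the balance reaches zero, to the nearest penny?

Monthly rate r = 29.1%/12 = 2.425% = 0.02425.
Payoff takes n = ⌈−ln(1 − rB₀/P)/ln(1+r)⌉ = ⌈16.392⌉ = 17 payments; the last is £213.36.
Total paid = 16·£540.00 + £213.36 = £8,853.36.
Total interest = total paid − principal = £8,853.36 − £7,233.00 = £1,620.36.

£1,620.36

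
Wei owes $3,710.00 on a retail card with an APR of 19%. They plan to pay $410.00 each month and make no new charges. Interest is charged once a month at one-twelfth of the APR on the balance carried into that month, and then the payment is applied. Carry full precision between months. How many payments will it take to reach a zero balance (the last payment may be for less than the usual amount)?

Monthly rate r = 19%/12 = 1.58333% = 0.0158333.
Recurrence: B ← B·(1+r) − $410.00.
Month 1: interest $58.74; balance after payment $3,358.74.
Month 2: interest $53.18; balance after payment $3,001.92.
Closed form: n = −ln(1 − rB₀/P)/ln(1+r) = −ln(0.85673)/ln(1.01583) ≈ 9.844, so the balance reaches zero during payment 10.

10 payments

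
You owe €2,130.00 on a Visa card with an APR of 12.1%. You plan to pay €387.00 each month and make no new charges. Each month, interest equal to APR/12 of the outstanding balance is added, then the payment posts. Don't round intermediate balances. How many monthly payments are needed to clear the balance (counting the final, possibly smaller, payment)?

6 months

Monthly rate r = 12.1%/12 = 1.00833% = 0.0100833.
Recurrence: B ← B·(1+r) − €387.00.
Month 1: interest €21.48; balance after payment €1,764.48.
Month 2: interest €17.79; balance after payment €1,395.27.
Month 3: interest €14.07; balance after payment €1,022.34.
Month 4: interest €10.31; balance after payment €645.65.
Month 5: interest €6.51; balance after payment €265.16.
Month 6: interest €2.67; balance after payment €0.00.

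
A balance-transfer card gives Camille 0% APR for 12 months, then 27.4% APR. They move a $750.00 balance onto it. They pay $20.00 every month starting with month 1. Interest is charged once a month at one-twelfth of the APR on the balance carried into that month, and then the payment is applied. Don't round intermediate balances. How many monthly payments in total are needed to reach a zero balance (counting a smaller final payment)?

51 months

Promo months 1–12 at r₀ = 0%/12 = 0; months 13+ at r₁ = 27.4%/12 = 0.0228333.
After month 12 (no interest yet): B = $750.00 − 12·$20.00 = $510.00.
Then at r₁ with $20.00/mo: n₂ = −ln(1 − r₁·B/P)/ln(1+r₁) ≈ 38.66 → 39 more payments.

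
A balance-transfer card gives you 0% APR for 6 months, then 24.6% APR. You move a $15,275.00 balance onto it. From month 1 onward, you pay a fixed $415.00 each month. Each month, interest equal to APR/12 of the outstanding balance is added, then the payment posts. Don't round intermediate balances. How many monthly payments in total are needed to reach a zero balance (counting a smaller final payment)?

56 payments

Promo months 1–6 at r₀ = 0%/12 = 0; months 7+ at r₁ = 24.6%/12 = 0.0205.
After month 6 (no interest yet): B = $15,275.00 − 6·$415.00 = $12,785.00.
Then at r₁ with $415.00/mo: n₂ = −ln(1 − r₁·B/P)/ln(1+r₁) ≈ 49.20 → 50 more payments.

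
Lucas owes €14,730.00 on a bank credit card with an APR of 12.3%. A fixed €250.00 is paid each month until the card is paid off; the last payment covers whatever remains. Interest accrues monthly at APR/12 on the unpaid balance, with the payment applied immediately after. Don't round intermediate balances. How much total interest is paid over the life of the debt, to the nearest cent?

Monthly rate r = 12.3%/12 = 1.025% = 0.01025.
Payoff takes n = ⌈−ln(1 − rB₀/P)/ln(1+r)⌉ = ⌈90.820⌉ = 91 payments; the last is €205.14.
Total paid = 90·€250.00 + €205.14 = €22,705.14.
Total interest = total paid − principal = €22,705.14 − €14,730.00 = €7,975.14.

€7,975.14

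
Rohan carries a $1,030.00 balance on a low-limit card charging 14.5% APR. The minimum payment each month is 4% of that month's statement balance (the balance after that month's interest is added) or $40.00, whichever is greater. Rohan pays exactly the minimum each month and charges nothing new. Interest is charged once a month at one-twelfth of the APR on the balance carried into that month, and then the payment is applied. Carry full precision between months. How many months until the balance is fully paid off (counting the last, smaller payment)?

31 months

Monthly rate r = 14.5%/12 = 1.20833% = 0.0120833.
While 4% of the post-interest balance exceeds $40.00, each month B ← (B·(1+r))·(1 − 0.04), i.e. B shrinks by the factor (1+r)·0.96 = 0.9716.
This holds for months 1–2. Entering month 3 the balance is $972.33; 4% of the post-interest balance is now below $40.00, so the flat $40.00 minimum applies from here.
From month 3 a fixed $40.00 at rate r clears $972.33 in 29 more payments. Total: 2 + 29 = 31 months.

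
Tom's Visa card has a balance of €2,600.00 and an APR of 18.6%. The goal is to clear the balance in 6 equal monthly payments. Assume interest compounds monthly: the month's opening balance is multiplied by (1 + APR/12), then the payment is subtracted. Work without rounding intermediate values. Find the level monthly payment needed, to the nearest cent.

Monthly rate r = 18.6%/12 = 1.55% = 0.0155.
Level-payment amortization: P = B₀·r / (1 − (1+r)^(−n)) = 2600.00·0.0155 / (1 − 1.0155^(−6)).
Denominator 1 − (1+r)^(−6) = 0.0881562335.
P = 40.3 / 0.0881562335 ≈ 457.14.

€457.14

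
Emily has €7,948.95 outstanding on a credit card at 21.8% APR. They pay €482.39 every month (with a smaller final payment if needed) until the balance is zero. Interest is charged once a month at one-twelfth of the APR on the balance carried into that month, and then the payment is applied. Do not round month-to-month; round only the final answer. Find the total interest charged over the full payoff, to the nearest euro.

€1,584

Monthly rate r = 21.8%/12 = 1.81667% = 0.0181667.
Payoff takes n = ⌈−ln(1 − rB₀/P)/ln(1+r)⌉ = ⌈19.760⌉ = 20 payments; the last is €367.47.
Total paid = 19·€482.39 + €367.47 = €9,532.88.
Total interest = total paid − principal = €9,532.88 − €7,948.95 = €1,583.93.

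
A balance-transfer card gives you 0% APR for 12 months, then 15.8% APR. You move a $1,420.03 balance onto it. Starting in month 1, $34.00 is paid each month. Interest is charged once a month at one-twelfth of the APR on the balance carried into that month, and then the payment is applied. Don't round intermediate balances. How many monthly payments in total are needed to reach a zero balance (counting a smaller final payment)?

Promo months 1–12 at r₀ = 0%/12 = 0; months 13+ at r₁ = 15.8%/12 = 0.0131667.
After month 12 (no interest yet): B = $1,420.03 − 12·$34.00 = $1,012.03.
Then at r₁ with $34.00/mo: n₂ = −ln(1 − r₁·B/P)/ln(1+r₁) ≈ 38.03 → 39 more payments.

51 months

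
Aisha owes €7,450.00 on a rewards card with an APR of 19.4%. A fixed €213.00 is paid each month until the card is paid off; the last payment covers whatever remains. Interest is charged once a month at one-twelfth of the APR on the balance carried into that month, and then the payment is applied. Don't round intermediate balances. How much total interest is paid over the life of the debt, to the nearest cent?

€3,619.54

Monthly rate r = 19.4%/12 = 1.61667% = 0.0161667.
Payoff takes n = ⌈−ln(1 − rB₀/P)/ln(1+r)⌉ = ⌈51.969⌉ = 52 payments; the last is €206.54.
Total paid = 51·€213.00 + €206.54 = €11,069.54.
Total interest = total paid − principal = €11,069.54 − €7,450.00 = €3,619.54.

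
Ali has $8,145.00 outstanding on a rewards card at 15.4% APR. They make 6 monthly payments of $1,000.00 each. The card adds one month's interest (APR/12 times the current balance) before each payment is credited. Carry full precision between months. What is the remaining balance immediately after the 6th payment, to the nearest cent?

Monthly rate r = 15.4%/12 = 1.28333% = 0.0128333.
Each month: B ← B·(1+r) − $1,000.00.
Month 1: interest $104.53; balance after payment $7,249.53.
Month 2: interest $93.04; balance after payment $6,342.56.
Month 3: interest $81.40; balance after payment $5,423.96.
Month 4: interest $69.61; balance after payment $4,493.57.
Month 5: interest $57.67; balance after payment $3,551.23.
Month 6: interest $45.57; balance after payment $2,596.81.

$2,596.81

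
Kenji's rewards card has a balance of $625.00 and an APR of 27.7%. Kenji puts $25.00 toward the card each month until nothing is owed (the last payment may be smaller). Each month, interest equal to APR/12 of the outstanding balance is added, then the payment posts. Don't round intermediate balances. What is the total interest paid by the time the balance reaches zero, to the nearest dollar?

Monthly rate r = 27.7%/12 = 2.30833% = 0.0230833.
Payoff takes n = ⌈−ln(1 − rB₀/P)/ln(1+r)⌉ = ⌈37.710⌉ = 38 payments; the last is $17.81.
Total paid = 37·$25.00 + $17.81 = $942.81.
Total interest = total paid − principal = $942.81 − $625.00 = $317.81.

$318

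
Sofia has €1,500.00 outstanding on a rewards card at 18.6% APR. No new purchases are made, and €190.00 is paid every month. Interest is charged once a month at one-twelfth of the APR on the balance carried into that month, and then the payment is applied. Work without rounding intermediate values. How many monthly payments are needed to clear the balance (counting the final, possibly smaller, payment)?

9 months

Monthly rate r = 18.6%/12 = 1.55% = 0.0155.
Recurrence: B ← B·(1+r) − €190.00.
Month 1: interest €23.25; balance after payment €1,333.25.
Month 2: interest €20.67; balance after payment €1,163.92.
Closed form: n = −ln(1 − rB₀/P)/ln(1+r) = −ln(0.87763)/ln(1.0155) ≈ 8.486, so the balance reaches zero during payment 9.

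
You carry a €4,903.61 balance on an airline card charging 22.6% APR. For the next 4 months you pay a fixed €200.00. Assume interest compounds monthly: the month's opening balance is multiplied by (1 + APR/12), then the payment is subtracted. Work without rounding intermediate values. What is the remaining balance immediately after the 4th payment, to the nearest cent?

€4,460.70

Monthly rate r = 22.6%/12 = 1.88333% = 0.0188333.
Each month: B ← B·(1+r) − €200.00.
Month 1: interest €92.35; balance after payment €4,795.96.
Month 2: interest €90.32; balance after payment €4,686.29.
Month 3: interest €88.26; balance after payment €4,574.54.
Month 4: interest €86.15; balance after payment €4,460.70.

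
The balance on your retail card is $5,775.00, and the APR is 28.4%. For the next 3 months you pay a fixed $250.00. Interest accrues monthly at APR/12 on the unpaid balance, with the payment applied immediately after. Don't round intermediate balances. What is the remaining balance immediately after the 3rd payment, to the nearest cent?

$5,426.92

Monthly rate r = 28.4%/12 = 2.36667% = 0.0236667.
Each month: B ← B·(1+r) − $250.00.
Month 1: interest $136.67; balance after payment $5,661.68.
Month 2: interest $133.99; balance after payment $5,545.67.
Month 3: interest $131.25; balance after payment $5,426.92.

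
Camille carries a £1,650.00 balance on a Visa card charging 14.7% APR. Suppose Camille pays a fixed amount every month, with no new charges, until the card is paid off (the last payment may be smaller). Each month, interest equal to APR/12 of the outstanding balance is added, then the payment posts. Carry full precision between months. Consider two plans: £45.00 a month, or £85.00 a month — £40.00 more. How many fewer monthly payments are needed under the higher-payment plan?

Monthly rate r = 14.7%/12 = 1.225% = 0.01225.
At £45.00/mo: n = ⌈−ln(1 − rB₀/P)/ln(1+r)⌉ = 49 payments (last £43.97); total interest = total paid − £1,650.00 = £553.97.
At £85.00/mo: 23 payments (last £25.77); total interest £245.77.
Payments saved = 49 − 23 = 26.

26 fewer payments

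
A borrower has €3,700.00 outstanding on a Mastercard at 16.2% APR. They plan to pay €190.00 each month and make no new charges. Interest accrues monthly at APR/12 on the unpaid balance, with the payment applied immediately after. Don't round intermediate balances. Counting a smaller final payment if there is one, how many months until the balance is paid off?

Monthly rate r = 16.2%/12 = 1.35% = 0.0135.
Recurrence: B ← B·(1+r) − €190.00.
Month 1: interest €49.95; balance after payment €3,559.95.
Month 2: interest €48.06; balance after payment €3,418.01.
Closed form: n = −ln(1 − rB₀/P)/ln(1+r) = −ln(0.73711)/ln(1.0135) ≈ 22.747, so the balance reaches zero during payment 23.

23 months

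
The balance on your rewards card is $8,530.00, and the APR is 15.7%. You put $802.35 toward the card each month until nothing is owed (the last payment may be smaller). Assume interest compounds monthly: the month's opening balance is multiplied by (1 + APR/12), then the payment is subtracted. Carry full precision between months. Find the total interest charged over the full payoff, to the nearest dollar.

Monthly rate r = 15.7%/12 = 1.30833% = 0.0130833.
Payoff takes n = ⌈−ln(1 − rB₀/P)/ln(1+r)⌉ = ⌈11.522⌉ = 12 payments; the last is $420.10.
Total paid = 11·$802.35 + $420.10 = $9,245.95.
Total interest = total paid − principal = $9,245.95 − $8,530.00 = $715.95.

$716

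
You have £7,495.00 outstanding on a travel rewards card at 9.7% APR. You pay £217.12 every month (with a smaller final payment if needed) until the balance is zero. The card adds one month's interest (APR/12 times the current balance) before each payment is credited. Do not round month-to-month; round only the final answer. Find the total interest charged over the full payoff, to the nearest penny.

£1,328.47

Monthly rate r = 9.7%/12 = 0.808333% = 0.00808333.
Payoff takes n = ⌈−ln(1 − rB₀/P)/ln(1+r)⌉ = ⌈40.638⌉ = 41 payments; the last is £138.67.
Total paid = 40·£217.12 + £138.67 = £8,823.47.
Total interest = total paid − principal = £8,823.47 − £7,495.00 = £1,328.47.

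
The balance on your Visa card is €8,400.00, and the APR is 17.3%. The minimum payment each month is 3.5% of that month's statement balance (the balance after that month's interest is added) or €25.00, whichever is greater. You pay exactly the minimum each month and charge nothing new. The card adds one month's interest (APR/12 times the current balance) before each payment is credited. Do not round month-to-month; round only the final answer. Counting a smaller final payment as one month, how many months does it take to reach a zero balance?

Monthly rate r = 17.3%/12 = 1.44167% = 0.0144167.
While 3.5% of the post-interest balance exceeds €25.00, each month B ← (B·(1+r))·(1 − 0.035), i.e. B shrinks by the factor (1+r)·0.965 = 0.97891.
This holds for months 1–117. Entering month 118 the balance is €693.89; 3.5% of the post-interest balance is now below €25.00, so the flat €25.00 minimum applies from here.
From month 118 a fixed €25.00 at rate r clears €693.89 in 36 more payments. Total: 117 + 36 = 153 months.

153 months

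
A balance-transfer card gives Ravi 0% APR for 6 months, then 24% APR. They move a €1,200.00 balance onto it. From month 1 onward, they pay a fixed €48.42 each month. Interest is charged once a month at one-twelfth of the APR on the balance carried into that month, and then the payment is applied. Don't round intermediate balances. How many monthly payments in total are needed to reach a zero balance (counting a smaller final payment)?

30 payments

Promo months 1–6 at r₀ = 0%/12 = 0; months 7+ at r₁ = 24%/12 = 0.02.
After month 6 (no interest yet): B = €1,200.00 − 6·€48.42 = €909.48.
Then at r₁ with €48.42/mo: n₂ = −ln(1 − r₁·B/P)/ln(1+r₁) ≈ 23.79 → 24 more payments.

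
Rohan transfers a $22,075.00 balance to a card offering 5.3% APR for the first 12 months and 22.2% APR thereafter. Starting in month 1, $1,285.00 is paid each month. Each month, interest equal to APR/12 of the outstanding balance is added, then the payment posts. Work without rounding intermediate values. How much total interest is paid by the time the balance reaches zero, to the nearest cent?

$1,327.01

Promo months 1–12 at r₀ = 5.3%/12 = 0.00441667; months 13+ at r₁ = 22.2%/12 = 0.0185.
After month 12: iterate B ← B·(1+r₀) − $1,285.00 for 12 months → $7,473.67.
Then at r₁ with $1,285.00/mo: n₂ = −ln(1 − r₁·B/P)/ln(1+r₁) ≈ 6.21 → 7 more payments.
Total paid = 18·$1,285.00 + $272.01 = $23,402.01; interest = $23,402.01 − $22,075.00 = $1,327.01.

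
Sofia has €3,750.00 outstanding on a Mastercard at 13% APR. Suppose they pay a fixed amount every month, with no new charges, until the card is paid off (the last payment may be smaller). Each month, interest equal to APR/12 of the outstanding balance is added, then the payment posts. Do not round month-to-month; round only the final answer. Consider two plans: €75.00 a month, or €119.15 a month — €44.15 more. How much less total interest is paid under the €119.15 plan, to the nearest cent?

Monthly rate r = 13%/12 = 1.08333% = 0.0108333.
At €75.00/mo: n = ⌈−ln(1 − rB₀/P)/ln(1+r)⌉ = 73 payments (last €30.40); total interest = total paid − €3,750.00 = €1,680.40.
At €119.15/mo: 39 payments (last €83.22); total interest €860.92.
Interest saved = €1,680.40 − €860.92 = €819.48.

€819.48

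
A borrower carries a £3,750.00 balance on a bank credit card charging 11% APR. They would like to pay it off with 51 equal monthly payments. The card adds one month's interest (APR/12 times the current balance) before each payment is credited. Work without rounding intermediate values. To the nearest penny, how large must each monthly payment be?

£92.38

Monthly rate r = 11%/12 = 0.916667% = 0.00916667.
Level-payment amortization: P = B₀·r / (1 − (1+r)^(−n)) = 3750.00·0.00916667 / (1 − 1.00917^(−51)).
Denominator 1 − (1+r)^(−51) = 0.372097448.
P = 34.375 / 0.372097448 ≈ 92.38.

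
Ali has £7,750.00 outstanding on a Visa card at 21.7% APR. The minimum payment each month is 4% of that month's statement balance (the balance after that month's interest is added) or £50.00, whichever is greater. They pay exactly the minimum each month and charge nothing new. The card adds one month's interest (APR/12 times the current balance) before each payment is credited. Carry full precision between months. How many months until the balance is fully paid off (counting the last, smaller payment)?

114 months

Monthly rate r = 21.7%/12 = 1.80833% = 0.0180833.
While 4% of the post-interest balance exceeds £50.00, each month B ← (B·(1+r))·(1 − 0.04), i.e. B shrinks by the factor (1+r)·0.96 = 0.97736.
This holds for months 1–81. Entering month 82 the balance is £1,212.61; 4% of the post-interest balance is now below £50.00, so the flat £50.00 minimum applies from here.
From month 82 a fixed £50.00 at rate r clears £1,212.61 in 33 more payments. Total: 81 + 33 = 114 months.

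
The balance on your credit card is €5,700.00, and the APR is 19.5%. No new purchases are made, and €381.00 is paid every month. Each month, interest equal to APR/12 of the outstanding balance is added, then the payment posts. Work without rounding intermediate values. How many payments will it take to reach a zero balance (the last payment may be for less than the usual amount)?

Monthly rate r = 19.5%/12 = 1.625% = 0.01625.
Recurrence: B ← B·(1+r) − €381.00.
Month 1: interest €92.62; balance after payment €5,411.62.
Month 2: interest €87.94; balance after payment €5,118.56.
Closed form: n = −ln(1 − rB₀/P)/ln(1+r) = −ln(0.75689)/ln(1.01625) ≈ 17.280, so the balance reaches zero during payment 18.

18 months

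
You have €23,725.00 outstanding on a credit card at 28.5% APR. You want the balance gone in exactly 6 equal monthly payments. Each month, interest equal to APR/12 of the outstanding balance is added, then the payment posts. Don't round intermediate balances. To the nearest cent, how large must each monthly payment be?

€4,289.28

Monthly rate r = 28.5%/12 = 2.375% = 0.02375.
Level-payment amortization: P = B₀·r / (1 − (1+r)^(−n)) = 23725.00·0.02375 / (1 − 1.02375^(−6)).
Denominator 1 − (1+r)^(−6) = 0.131366626.
P = 563.469 / 0.131366626 ≈ 4289.28.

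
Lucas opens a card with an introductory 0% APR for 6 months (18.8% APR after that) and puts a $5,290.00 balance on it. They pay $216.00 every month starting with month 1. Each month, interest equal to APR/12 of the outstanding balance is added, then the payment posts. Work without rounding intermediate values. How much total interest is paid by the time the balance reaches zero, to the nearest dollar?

Promo months 1–6 at r₀ = 0%/12 = 0; months 7+ at r₁ = 18.8%/12 = 0.0156667.
After month 6 (no interest yet): B = $5,290.00 − 6·$216.00 = $3,994.00.
Then at r₁ with $216.00/mo: n₂ = −ln(1 − r₁·B/P)/ln(1+r₁) ≈ 22.00 → 23 more payments.
Total paid = 28·$216.00 + $0.79 = $6,048.79; interest = $6,048.79 − $5,290.00 = $758.79.

$759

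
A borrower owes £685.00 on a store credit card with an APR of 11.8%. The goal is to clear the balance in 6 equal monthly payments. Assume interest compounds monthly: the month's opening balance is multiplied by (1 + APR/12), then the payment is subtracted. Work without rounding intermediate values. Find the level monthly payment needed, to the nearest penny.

£118.13

Monthly rate r = 11.8%/12 = 0.983333% = 0.00983333.
Level-payment amortization: P = B₀·r / (1 − (1+r)^(−n)) = 685.00·0.00983333 / (1 − 1.00983^(−6)).
Denominator 1 − (1+r)^(−6) = 0.0570215078.
P = 6.73583 / 0.0570215078 ≈ 118.13.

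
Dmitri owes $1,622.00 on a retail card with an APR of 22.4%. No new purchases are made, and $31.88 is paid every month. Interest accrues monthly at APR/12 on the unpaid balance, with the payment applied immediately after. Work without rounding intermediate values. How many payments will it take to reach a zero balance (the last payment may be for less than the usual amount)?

Monthly rate r = 22.4%/12 = 1.86667% = 0.0186667.
Recurrence: B ← B·(1+r) − $31.88.
Month 1: interest $30.28; balance after payment $1,620.40.
Month 2: interest $30.25; balance after payment $1,618.76.
Closed form: n = −ln(1 − rB₀/P)/ln(1+r) = −ln(0.050272)/ln(1.01867) ≈ 161.686, so the balance reaches zero during payment 162.

162 months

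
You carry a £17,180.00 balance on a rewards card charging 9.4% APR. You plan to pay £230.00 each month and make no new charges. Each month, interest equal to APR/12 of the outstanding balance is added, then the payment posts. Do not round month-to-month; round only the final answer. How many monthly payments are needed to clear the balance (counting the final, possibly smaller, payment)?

113 months

Monthly rate r = 9.4%/12 = 0.783333% = 0.00783333.
Recurrence: B ← B·(1+r) − £230.00.
Month 1: interest £134.58; balance after payment £17,084.58.
Month 2: interest £133.83; balance after payment £16,988.41.
Closed form: n = −ln(1 − rB₀/P)/ln(1+r) = −ln(0.41488)/ln(1.00783) ≈ 112.749, so the balance reaches zero during payment 113.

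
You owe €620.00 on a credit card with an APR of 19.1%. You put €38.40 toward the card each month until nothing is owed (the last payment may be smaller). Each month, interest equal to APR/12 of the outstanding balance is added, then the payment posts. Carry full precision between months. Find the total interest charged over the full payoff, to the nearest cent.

Monthly rate r = 19.1%/12 = 1.59167% = 0.0159167.
Payoff takes n = ⌈−ln(1 − rB₀/P)/ln(1+r)⌉ = ⌈18.811⌉ = 19 payments; the last is €31.17.
Total paid = 18·€38.40 + €31.17 = €722.37.
Total interest = total paid − principal = €722.37 − €620.00 = €102.37.

€102.37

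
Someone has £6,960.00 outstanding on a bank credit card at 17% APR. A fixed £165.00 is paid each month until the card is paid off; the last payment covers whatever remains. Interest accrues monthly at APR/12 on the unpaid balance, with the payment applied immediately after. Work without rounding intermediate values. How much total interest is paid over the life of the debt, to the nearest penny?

Monthly rate r = 17%/12 = 1.41667% = 0.0141667.
Payoff takes n = ⌈−ln(1 − rB₀/P)/ln(1+r)⌉ = ⌈64.707⌉ = 65 payments; the last is £116.88.
Total paid = 64·£165.00 + £116.88 = £10,676.88.
Total interest = total paid − principal = £10,676.88 − £6,960.00 = £3,716.88.

£3,716.88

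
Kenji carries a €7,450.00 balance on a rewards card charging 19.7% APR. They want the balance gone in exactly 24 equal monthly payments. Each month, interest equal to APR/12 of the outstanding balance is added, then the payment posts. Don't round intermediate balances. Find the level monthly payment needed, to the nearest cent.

€378.08

Monthly rate r = 19.7%/12 = 1.64167% = 0.0164167.
Level-payment amortization: P = B₀·r / (1 − (1+r)^(−n)) = 7450.00·0.0164167 / (1 − 1.01642^(−24)).
Denominator 1 − (1+r)^(−24) = 0.323485151.
P = 122.304 / 0.323485151 ≈ 378.08.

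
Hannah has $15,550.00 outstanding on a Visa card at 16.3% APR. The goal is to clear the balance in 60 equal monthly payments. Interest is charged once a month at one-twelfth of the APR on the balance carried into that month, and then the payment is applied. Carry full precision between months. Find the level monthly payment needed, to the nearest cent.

$380.63

Monthly rate r = 16.3%/12 = 1.35833% = 0.0135833.
Level-payment amortization: P = B₀·r / (1 − (1+r)^(−n)) = 15550.00·0.0135833 / (1 − 1.01358^(−60)).
Denominator 1 − (1+r)^(−60) = 0.554925863.
P = 211.221 / 0.554925863 ≈ 380.63.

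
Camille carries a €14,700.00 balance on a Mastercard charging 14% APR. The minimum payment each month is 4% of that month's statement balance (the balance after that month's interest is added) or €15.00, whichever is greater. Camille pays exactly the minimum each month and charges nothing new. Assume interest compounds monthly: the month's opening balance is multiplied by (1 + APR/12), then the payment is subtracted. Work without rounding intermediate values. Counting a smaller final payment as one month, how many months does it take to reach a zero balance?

Monthly rate r = 14%/12 = 1.16667% = 0.0116667.
While 4% of the post-interest balance exceeds €15.00, each month B ← (B·(1+r))·(1 − 0.04), i.e. B shrinks by the factor (1+r)·0.96 = 0.9712.
This holds for months 1–126. Entering month 127 the balance is €370.01; 4% of the post-interest balance is now below €15.00, so the flat €15.00 minimum applies from here.
From month 127 a fixed €15.00 at rate r clears €370.01 in 30 more payments. Total: 126 + 30 = 156 months.

156 months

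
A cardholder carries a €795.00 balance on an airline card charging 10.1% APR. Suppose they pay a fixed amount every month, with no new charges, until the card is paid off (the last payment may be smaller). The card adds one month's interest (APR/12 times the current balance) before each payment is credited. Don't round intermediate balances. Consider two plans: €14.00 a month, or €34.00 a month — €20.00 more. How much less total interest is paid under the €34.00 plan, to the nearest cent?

Monthly rate r = 10.1%/12 = 0.841667% = 0.00841667.
At €14.00/mo: n = ⌈−ln(1 − rB₀/P)/ln(1+r)⌉ = 78 payments (last €7.72); total interest = total paid − €795.00 = €290.72.
At €34.00/mo: 27 payments (last €5.03); total interest €94.03.
Interest saved = €290.72 − €94.03 = €196.69.

€196.69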